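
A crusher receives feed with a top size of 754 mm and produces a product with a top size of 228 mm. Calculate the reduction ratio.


Reduction ratio = feed size / product size
= 754 / 228
= 3.307

3.307


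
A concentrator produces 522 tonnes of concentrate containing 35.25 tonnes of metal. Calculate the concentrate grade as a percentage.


Grade = (metal in concentrate / concentrate mass) * 100
= (35.25 / 522) * 100
= 0.06752873563 * 100
= 6.7529%

6.7529%


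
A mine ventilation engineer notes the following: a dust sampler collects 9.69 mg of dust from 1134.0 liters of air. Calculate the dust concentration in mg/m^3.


8.545 mg/m^3

Convert liters to m^3: 1 m^3 = 1000 L
Concentration = mass / volume * 1000
= 9.69 / 1134.0 * 1000
= 0.008544973545 * 1000
= 8.545 mg/m^3


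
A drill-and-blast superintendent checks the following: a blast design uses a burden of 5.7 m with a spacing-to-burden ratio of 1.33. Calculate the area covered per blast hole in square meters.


First, find the spacing:
Spacing = burden * ratio = 5.7 * 1.33
= 7.581 m
Then, calculate the area:
Area = burden * spacing = 5.7 * 7.581
= 43.2117 m^2

43.2117 m^2


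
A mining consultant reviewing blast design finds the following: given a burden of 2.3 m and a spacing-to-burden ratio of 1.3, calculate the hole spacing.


2.99 m

Spacing = burden * ratio
= 2.3 * 1.3
= 2.99 m


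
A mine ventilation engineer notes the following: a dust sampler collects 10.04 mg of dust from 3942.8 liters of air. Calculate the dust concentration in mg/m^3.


2.5464 mg/m^3

Convert liters to m^3: 1 m^3 = 1000 L
Concentration = mass / volume * 1000
= 10.04 / 3942.8 * 1000
= 0.002546413716 * 1000
= 2.5464 mg/m^3


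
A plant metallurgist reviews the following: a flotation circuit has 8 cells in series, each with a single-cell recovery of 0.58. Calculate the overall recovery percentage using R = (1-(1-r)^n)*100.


99.9032%

Complement of single-cell recovery:
1 - r = 1 - 0.58 = 0.42
Raise to power n:
(1 - r)^8 = 0.42^8 = 0.0009682651996
Overall recovery:
R = (1 - 0.0009682651996) * 100
= 99.9032%


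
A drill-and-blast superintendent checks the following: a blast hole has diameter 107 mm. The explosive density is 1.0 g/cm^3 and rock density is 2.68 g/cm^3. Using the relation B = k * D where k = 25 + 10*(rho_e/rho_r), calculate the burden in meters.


3.0743 m

First, compute k:
rho_e / rho_r = 1.0 / 2.68 = 0.3731343284
k = 25 + 10 * 0.3731343284 = 28.73134328
Then, compute burden:
B = k * D / 1000 = 28.73134328 * 107 / 1000
= 3074.253731 / 1000
= 3.0743 m


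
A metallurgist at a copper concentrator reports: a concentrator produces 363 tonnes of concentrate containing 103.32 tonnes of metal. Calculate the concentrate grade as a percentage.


28.4628%

Grade = (metal in concentrate / concentrate mass) * 100
= (103.32 / 363) * 100
= 0.2846280992 * 100
= 28.4628%


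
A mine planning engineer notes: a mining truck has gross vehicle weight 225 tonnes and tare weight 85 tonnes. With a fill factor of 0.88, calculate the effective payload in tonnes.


Maximum payload = gross - tare
= 225 - 85 = 140 tonnes
Effective payload = max payload * fill factor
= 140 * 0.88
= 123.2 tonnes

123.2 tonnes


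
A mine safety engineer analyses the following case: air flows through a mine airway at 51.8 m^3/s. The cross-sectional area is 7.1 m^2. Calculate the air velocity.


7.2958 m/s

Velocity = flow rate / cross-sectional area
= 51.8 / 7.1
= 7.2958 m/s


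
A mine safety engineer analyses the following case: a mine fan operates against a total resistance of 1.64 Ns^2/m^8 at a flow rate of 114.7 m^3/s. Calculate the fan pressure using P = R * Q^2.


21575.9876 Pa

Compute Q^2:
Q^2 = 114.7^2 = 13156.09
Compute pressure:
P = R * Q^2 = 1.64 * 13156.09
= 21575.9876 Pa


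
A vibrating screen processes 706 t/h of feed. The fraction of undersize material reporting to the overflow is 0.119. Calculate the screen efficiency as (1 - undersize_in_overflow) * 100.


Screen efficiency = (1 - fraction of undersize in overflow) * 100
= (1 - 0.119) * 100
= 0.881 * 100
= 88.1%

88.1%


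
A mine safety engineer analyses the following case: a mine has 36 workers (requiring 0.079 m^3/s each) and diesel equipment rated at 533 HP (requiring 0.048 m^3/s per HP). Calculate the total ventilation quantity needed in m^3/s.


Airflow for workers:
Q_people = 36 * 0.079 = 2.844 m^3/s
Airflow for diesel equipment:
Q_diesel = 533 * 0.048 = 25.584 m^3/s
Total ventilation:
Q_total = 2.844 + 25.584
= 28.428 m^3/s

28.428 m^3/s


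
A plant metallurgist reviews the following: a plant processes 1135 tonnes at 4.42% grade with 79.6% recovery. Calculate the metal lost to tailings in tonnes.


Total metal in feed:
= 1135 * 4.42 / 100 = 50.167 tonnes
Metal recovered:
= 50.167 * 79.6 / 100 = 39.932932 tonnes
Metal lost to tailings:
= 50.167 - 39.932932
= 10.2341 tonnes

10.2341 tonnes


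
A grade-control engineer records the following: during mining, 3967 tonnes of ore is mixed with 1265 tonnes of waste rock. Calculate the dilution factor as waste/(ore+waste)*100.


24.1781%

Total material = ore + waste
= 3967 + 1265 = 5232 tonnes
Dilution = waste / total * 100
= 1265 / 5232 * 100
= 0.2417813456 * 100
= 24.1781%


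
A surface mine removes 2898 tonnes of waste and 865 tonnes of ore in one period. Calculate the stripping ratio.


Stripping ratio = waste tonnage / ore tonnage
= 2898 / 865
= 3.3503

3.3503


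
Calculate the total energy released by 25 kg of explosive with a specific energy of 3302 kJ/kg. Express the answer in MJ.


82.55 MJ

Energy = mass * specific_energy / 1000
= 25 * 3302 / 1000
= 82550 / 1000
= 82.55 MJ


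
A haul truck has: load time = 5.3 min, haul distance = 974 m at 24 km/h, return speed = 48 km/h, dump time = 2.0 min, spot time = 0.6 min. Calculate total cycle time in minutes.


11.5525 min

Convert haul speed to m/min: 24 * 1000/60 = 400 m/min
Haul time = 974 / 400 = 2.435 min
Convert return speed to m/min: 48 * 1000/60 = 800 m/min
Return time = 974 / 800 = 1.2175 min
Total cycle time:
= 5.3 + 2.435 + 2.0 + 1.2175 + 0.6
= 11.5525 min


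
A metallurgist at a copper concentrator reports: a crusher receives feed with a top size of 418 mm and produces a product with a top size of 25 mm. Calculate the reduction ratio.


Reduction ratio = feed size / product size
= 418 / 25
= 16.72

16.72


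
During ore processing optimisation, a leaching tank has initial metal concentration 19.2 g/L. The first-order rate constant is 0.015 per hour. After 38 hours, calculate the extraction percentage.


Compute the exponent:
-k * t = -0.015 * 38 = -0.57
Remaining concentration:
C = 19.2 * exp(-0.57)
= 19.2 * 0.5655254387
= 10.85808842 g/L
Extracted = 19.2 - 10.85808842 = 8.341911577 g/L
Extraction % = 8.341911577 / 19.2 * 100
= 43.4475%

43.4475%


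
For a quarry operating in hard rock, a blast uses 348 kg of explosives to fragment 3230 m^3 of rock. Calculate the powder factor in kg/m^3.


0.1077 kg/m^3

Powder factor = explosive mass / rock volume
= 348 / 3230
= 0.1077 kg/m^3


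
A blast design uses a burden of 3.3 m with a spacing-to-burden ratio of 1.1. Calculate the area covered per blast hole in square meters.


First, find the spacing:
Spacing = burden * ratio = 3.3 * 1.1
= 3.63 m
Then, calculate the area:
Area = burden * spacing = 3.3 * 3.63
= 11.979 m^2

11.979 m^2


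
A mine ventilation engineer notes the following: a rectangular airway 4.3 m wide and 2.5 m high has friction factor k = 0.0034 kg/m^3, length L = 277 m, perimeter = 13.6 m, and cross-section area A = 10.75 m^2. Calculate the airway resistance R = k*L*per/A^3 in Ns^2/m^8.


Compute the numerator:
k * L * per = 0.0034 * 277 * 13.6
= 12.80848
Compute the denominator:
A^3 = 10.75^3 = 1242.296875
Resistance:
R = 12.80848 / 1242.296875
= 0.0103 Ns^2/m^8

0.0103 Ns^2/m^8


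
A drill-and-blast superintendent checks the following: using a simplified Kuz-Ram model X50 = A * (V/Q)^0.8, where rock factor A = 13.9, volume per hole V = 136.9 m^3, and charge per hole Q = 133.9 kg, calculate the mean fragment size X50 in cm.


14.1486 cm

Compute V/Q:
V/Q = 136.9 / 133.9 = 1.02240478
Raise to the power 0.8:
(V/Q)^0.8 = 1.02240478^0.8 = 1.017884021
Multiply by A:
X50 = 13.9 * 1.017884021
= 14.1486 cm


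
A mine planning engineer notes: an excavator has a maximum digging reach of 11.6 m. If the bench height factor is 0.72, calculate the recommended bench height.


Bench height = reach * factor
= 11.6 * 0.72
= 8.352 m

8.352 m


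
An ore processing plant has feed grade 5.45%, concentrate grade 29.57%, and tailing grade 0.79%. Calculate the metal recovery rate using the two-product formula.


Using the two-product formula:
R = 100 * c * (f - t) / (f * (c - t))
Numerator = 100 * 29.57 * (5.45 - 0.79)
= 100 * 29.57 * 4.66
= 13779.62
Denominator = 5.45 * (29.57 - 0.79)
= 5.45 * 28.78
= 156.851
R = 13779.62 / 156.851
= 87.8517%

87.8517%


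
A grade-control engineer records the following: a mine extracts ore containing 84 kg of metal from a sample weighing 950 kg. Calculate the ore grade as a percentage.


Ore grade = (metal mass / ore mass) * 100
= (84 / 950) * 100
= 0.08842105263 * 100
= 8.8421%

8.8421%


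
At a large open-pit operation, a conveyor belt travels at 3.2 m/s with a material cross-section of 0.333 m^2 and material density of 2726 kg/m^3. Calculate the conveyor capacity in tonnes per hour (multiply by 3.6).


Volumetric flow = speed * area
= 3.2 * 0.333 = 1.0656 m^3/s
Mass flow = volumetric * density
= 1.0656 * 2726 = 2904.8256 kg/s
Convert to t/h: multiply by 3.6
Capacity = 2904.8256 * 3.6
= 10457.3722 t/h

10457.3722 t/h


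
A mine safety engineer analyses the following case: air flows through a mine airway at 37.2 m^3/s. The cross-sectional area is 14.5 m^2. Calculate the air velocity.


Velocity = flow rate / cross-sectional area
= 37.2 / 14.5
= 2.5655 m/s

2.5655 m/s


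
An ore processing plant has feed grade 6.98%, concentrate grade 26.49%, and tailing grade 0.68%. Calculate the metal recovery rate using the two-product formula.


92.6358%

Using the two-product formula:
R = 100 * c * (f - t) / (f * (c - t))
Numerator = 100 * 26.49 * (6.98 - 0.68)
= 100 * 26.49 * 6.3
= 16688.7
Denominator = 6.98 * (26.49 - 0.68)
= 6.98 * 25.81
= 180.1538
R = 16688.7 / 180.1538
= 92.6358%


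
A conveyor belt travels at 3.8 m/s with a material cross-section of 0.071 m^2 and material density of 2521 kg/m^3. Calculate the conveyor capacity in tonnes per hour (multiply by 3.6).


2448.5969 t/h

Volumetric flow = speed * area
= 3.8 * 0.071 = 0.2698 m^3/s
Mass flow = volumetric * density
= 0.2698 * 2521 = 680.1658 kg/s
Convert to t/h: multiply by 3.6
Capacity = 680.1658 * 3.6
= 2448.5969 t/h


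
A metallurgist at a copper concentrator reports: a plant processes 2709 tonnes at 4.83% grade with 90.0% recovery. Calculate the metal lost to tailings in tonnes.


13.0845 tonnes

Total metal in feed:
= 2709 * 4.83 / 100 = 130.8447 tonnes
Metal recovered:
= 130.8447 * 90.0 / 100 = 117.76023 tonnes
Metal lost to tailings:
= 130.8447 - 117.76023
= 13.0845 tonnes


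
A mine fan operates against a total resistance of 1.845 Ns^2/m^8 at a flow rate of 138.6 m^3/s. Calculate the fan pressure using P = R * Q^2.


Compute Q^2:
Q^2 = 138.6^2 = 19209.96
Compute pressure:
P = R * Q^2 = 1.845 * 19209.96
= 35442.3762 Pa

35442.3762 Pa


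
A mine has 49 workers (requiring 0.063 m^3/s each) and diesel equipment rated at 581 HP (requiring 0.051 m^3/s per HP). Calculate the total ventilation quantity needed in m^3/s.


Airflow for workers:
Q_people = 49 * 0.063 = 3.087 m^3/s
Airflow for diesel equipment:
Q_diesel = 581 * 0.051 = 29.631 m^3/s
Total ventilation:
Q_total = 3.087 + 29.631
= 32.718 m^3/s

32.718 m^3/s


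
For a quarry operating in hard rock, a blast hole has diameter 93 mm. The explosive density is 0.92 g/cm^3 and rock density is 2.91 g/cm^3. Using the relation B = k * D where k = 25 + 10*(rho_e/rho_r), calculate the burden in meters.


First, compute k:
rho_e / rho_r = 0.92 / 2.91 = 0.3161512027
k = 25 + 10 * 0.3161512027 = 28.16151203
Then, compute burden:
B = k * D / 1000 = 28.16151203 * 93 / 1000
= 2619.020619 / 1000
= 2.619 m

2.619 m


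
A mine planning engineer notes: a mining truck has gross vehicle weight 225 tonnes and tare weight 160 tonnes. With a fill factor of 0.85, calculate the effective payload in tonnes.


55.25 tonnes

Maximum payload = gross - tare
= 225 - 160 = 65 tonnes
Effective payload = max payload * fill factor
= 65 * 0.85
= 55.25 tonnes


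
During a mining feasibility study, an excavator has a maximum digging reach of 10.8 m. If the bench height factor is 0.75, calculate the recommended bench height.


Bench height = reach * factor
= 10.8 * 0.75
= 8.1 m

8.1 m


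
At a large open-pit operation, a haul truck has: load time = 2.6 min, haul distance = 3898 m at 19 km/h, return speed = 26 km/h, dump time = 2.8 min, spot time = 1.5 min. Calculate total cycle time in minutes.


28.2049 min

Convert haul speed to m/min: 19 * 1000/60 = 316.6666667 m/min
Haul time = 3898 / 316.6666667 = 12.30947368 min
Convert return speed to m/min: 26 * 1000/60 = 433.3333333 m/min
Return time = 3898 / 433.3333333 = 8.995384615 min
Total cycle time:
= 2.6 + 12.30947368 + 2.8 + 8.995384615 + 1.5
= 28.2049 min


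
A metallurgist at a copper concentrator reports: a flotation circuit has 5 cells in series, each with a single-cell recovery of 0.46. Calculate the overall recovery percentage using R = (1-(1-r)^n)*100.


95.4083%

Complement of single-cell recovery:
1 - r = 1 - 0.46 = 0.54
Raise to power n:
(1 - r)^5 = 0.54^5 = 0.0459165024
Overall recovery:
R = (1 - 0.0459165024) * 100
= 95.4083%


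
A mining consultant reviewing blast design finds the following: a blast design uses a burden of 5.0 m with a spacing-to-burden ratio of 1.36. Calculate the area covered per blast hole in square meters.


34.0 m^2

First, find the spacing:
Spacing = burden * ratio = 5.0 * 1.36
= 6.8 m
Then, calculate the area:
Area = burden * spacing = 5.0 * 6.8
= 34.0 m^2


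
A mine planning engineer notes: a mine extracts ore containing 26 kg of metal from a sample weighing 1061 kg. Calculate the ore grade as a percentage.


2.4505%

Ore grade = (metal mass / ore mass) * 100
= (26 / 1061) * 100
= 0.02450518379 * 100
= 2.4505%


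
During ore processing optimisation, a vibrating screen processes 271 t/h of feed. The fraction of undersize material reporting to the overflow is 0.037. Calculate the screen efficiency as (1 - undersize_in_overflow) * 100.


Screen efficiency = (1 - fraction of undersize in overflow) * 100
= (1 - 0.037) * 100
= 0.963 * 100
= 96.3%

96.3%


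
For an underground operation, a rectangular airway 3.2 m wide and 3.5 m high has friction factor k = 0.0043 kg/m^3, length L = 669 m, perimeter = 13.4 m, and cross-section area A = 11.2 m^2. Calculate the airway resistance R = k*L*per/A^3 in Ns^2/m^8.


0.0274 Ns^2/m^8

Compute the numerator:
k * L * per = 0.0043 * 669 * 13.4
= 38.54778
Compute the denominator:
A^3 = 11.2^3 = 1404.928
Resistance:
R = 38.54778 / 1404.928
= 0.0274 Ns^2/m^8


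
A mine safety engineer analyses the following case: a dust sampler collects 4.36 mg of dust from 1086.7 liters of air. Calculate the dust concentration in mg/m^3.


4.0121 mg/m^3

Convert liters to m^3: 1 m^3 = 1000 L
Concentration = mass / volume * 1000
= 4.36 / 1086.7 * 1000
= 0.004012146867 * 1000
= 4.0121 mg/m^3


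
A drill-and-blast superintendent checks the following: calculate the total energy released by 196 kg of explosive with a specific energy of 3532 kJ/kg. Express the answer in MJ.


Energy = mass * specific_energy / 1000
= 196 * 3532 / 1000
= 692272 / 1000
= 692.272 MJ

692.272 MJ


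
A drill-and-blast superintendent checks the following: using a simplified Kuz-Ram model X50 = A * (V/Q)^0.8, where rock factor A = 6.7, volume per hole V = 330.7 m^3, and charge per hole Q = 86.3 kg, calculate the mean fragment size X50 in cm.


Compute V/Q:
V/Q = 330.7 / 86.3 = 3.83198146
Raise to the power 0.8:
(V/Q)^0.8 = 3.83198146^0.8 = 2.929130489
Multiply by A:
X50 = 6.7 * 2.929130489
= 19.6252 cm

19.6252 cm


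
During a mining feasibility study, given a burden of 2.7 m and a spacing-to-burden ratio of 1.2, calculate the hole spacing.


3.24 m

Spacing = burden * ratio
= 2.7 * 1.2
= 3.24 m


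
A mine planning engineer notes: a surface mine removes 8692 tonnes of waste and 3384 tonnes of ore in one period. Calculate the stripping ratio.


Stripping ratio = waste tonnage / ore tonnage
= 8692 / 3384
= 2.5686

2.5686


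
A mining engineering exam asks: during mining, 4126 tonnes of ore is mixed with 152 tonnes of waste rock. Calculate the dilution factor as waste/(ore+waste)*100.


Total material = ore + waste
= 4126 + 152 = 4278 tonnes
Dilution = waste / total * 100
= 152 / 4278 * 100
= 0.03553062179 * 100
= 3.5531%

3.5531%


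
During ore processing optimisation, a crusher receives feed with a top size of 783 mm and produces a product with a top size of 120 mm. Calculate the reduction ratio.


Reduction ratio = feed size / product size
= 783 / 120
= 6.525

6.525


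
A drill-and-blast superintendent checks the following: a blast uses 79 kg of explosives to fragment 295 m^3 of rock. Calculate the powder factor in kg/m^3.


Powder factor = explosive mass / rock volume
= 79 / 295
= 0.2678 kg/m^3

0.2678 kg/m^3


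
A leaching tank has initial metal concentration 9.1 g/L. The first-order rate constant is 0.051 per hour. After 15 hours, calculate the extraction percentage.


53.4666%

Compute the exponent:
-k * t = -0.051 * 15 = -0.765
Remaining concentration:
C = 9.1 * exp(-0.765)
= 9.1 * 0.465333931
= 4.234538772 g/L
Extracted = 9.1 - 4.234538772 = 4.865461228 g/L
Extraction % = 4.865461228 / 9.1 * 100
= 53.4666%


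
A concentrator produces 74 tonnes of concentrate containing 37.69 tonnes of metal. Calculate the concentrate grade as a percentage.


Grade = (metal in concentrate / concentrate mass) * 100
= (37.69 / 74) * 100
= 0.5093243243 * 100
= 50.9324%

50.9324%


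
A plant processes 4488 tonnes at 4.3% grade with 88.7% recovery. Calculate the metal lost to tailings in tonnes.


21.8072 tonnes

Total metal in feed:
= 4488 * 4.3 / 100 = 192.984 tonnes
Metal recovered:
= 192.984 * 88.7 / 100 = 171.176808 tonnes
Metal lost to tailings:
= 192.984 - 171.176808
= 21.8072 tonnes


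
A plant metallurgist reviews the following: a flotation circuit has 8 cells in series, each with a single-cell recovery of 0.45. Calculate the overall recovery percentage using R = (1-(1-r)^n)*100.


99.1627%

Complement of single-cell recovery:
1 - r = 1 - 0.45 = 0.55
Raise to power n:
(1 - r)^8 = 0.55^8 = 0.008373393789
Overall recovery:
R = (1 - 0.008373393789) * 100
= 99.1627%


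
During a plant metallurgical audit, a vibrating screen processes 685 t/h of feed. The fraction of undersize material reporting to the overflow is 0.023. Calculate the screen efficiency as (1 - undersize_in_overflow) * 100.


97.7%

Screen efficiency = (1 - fraction of undersize in overflow) * 100
= (1 - 0.023) * 100
= 0.977 * 100
= 97.7%


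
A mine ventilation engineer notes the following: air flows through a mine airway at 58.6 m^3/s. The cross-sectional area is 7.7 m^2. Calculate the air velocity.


7.6104 m/s

Velocity = flow rate / cross-sectional area
= 58.6 / 7.7
= 7.6104 m/s


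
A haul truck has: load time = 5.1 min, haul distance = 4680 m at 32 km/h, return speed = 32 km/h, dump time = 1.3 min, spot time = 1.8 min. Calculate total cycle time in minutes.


25.75 min

Convert haul speed to m/min: 32 * 1000/60 = 533.3333333 m/min
Haul time = 4680 / 533.3333333 = 8.775 min
Convert return speed to m/min: 32 * 1000/60 = 533.3333333 m/min
Return time = 4680 / 533.3333333 = 8.775 min
Total cycle time:
= 5.1 + 8.775 + 1.3 + 8.775 + 1.8
= 25.75 min


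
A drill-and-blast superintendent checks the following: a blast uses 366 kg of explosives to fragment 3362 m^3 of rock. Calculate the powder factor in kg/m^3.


Powder factor = explosive mass / rock volume
= 366 / 3362
= 0.1089 kg/m^3

0.1089 kg/m^3


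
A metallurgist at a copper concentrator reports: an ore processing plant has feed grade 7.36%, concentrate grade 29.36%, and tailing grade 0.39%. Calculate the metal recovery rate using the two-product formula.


Using the two-product formula:
R = 100 * c * (f - t) / (f * (c - t))
Numerator = 100 * 29.36 * (7.36 - 0.39)
= 100 * 29.36 * 6.97
= 20463.92
Denominator = 7.36 * (29.36 - 0.39)
= 7.36 * 28.97
= 213.2192
R = 20463.92 / 213.2192
= 95.976%

95.976%


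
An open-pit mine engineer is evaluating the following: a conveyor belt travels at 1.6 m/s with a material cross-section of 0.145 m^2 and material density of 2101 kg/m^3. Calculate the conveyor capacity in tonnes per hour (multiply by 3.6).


Volumetric flow = speed * area
= 1.6 * 0.145 = 0.232 m^3/s
Mass flow = volumetric * density
= 0.232 * 2101 = 487.432 kg/s
Convert to t/h: multiply by 3.6
Capacity = 487.432 * 3.6
= 1754.7552 t/h

1754.7552 t/h


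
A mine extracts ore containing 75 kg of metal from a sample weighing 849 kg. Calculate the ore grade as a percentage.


Ore grade = (metal mass / ore mass) * 100
= (75 / 849) * 100
= 0.08833922261 * 100
= 8.8339%

8.8339%


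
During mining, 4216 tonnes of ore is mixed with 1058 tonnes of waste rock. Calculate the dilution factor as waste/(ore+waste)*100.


20.0607%

Total material = ore + waste
= 4216 + 1058 = 5274 tonnes
Dilution = waste / total * 100
= 1058 / 5274 * 100
= 0.2006067501 * 100
= 20.0607%


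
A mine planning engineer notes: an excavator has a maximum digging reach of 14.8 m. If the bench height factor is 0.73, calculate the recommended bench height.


10.804 m

Bench height = reach * factor
= 14.8 * 0.73
= 10.804 m


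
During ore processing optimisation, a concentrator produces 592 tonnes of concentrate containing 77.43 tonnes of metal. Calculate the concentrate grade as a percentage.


13.0794%

Grade = (metal in concentrate / concentrate mass) * 100
= (77.43 / 592) * 100
= 0.1307939189 * 100
= 13.0794%


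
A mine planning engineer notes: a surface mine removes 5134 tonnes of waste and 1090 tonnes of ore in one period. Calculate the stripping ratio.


Stripping ratio = waste tonnage / ore tonnage
= 5134 / 1090
= 4.7101

4.7101


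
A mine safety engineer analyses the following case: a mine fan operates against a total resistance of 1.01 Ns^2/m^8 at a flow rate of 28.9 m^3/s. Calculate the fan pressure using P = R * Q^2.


843.5621 Pa

Compute Q^2:
Q^2 = 28.9^2 = 835.21
Compute pressure:
P = R * Q^2 = 1.01 * 835.21
= 843.5621 Pa


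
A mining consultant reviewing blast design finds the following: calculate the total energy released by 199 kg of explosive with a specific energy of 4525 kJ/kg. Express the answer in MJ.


900.475 MJ

Energy = mass * specific_energy / 1000
= 199 * 4525 / 1000
= 900475 / 1000
= 900.475 MJ


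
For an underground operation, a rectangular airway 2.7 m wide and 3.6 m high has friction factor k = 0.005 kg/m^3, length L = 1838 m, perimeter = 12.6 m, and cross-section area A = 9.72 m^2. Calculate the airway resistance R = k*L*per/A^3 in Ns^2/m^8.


0.1261 Ns^2/m^8

Compute the numerator:
k * L * per = 0.005 * 1838 * 12.6
= 115.794
Compute the denominator:
A^3 = 9.72^3 = 918.330048
Resistance:
R = 115.794 / 918.330048
= 0.1261 Ns^2/m^8


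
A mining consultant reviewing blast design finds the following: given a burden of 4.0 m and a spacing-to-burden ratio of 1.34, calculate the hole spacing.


Spacing = burden * ratio
= 4.0 * 1.34
= 5.36 m

5.36 m


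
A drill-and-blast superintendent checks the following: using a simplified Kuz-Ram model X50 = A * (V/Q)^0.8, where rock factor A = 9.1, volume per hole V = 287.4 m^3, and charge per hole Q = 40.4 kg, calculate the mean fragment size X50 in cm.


43.7246 cm

Compute V/Q:
V/Q = 287.4 / 40.4 = 7.113861386
Raise to the power 0.8:
(V/Q)^0.8 = 7.113861386^0.8 = 4.804899617
Multiply by A:
X50 = 9.1 * 4.804899617
= 43.7246 cm


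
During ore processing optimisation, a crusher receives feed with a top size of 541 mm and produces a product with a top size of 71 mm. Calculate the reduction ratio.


7.6197

Reduction ratio = feed size / product size
= 541 / 71
= 7.6197


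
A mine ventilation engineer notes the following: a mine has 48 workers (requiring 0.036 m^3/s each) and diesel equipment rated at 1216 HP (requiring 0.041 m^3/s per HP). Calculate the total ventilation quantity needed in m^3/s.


Airflow for workers:
Q_people = 48 * 0.036 = 1.728 m^3/s
Airflow for diesel equipment:
Q_diesel = 1216 * 0.041 = 49.856 m^3/s
Total ventilation:
Q_total = 1.728 + 49.856
= 51.584 m^3/s

51.584 m^3/s


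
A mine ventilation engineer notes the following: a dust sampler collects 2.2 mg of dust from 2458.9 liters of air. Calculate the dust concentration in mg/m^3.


Convert liters to m^3: 1 m^3 = 1000 L
Concentration = mass / volume * 1000
= 2.2 / 2458.9 * 1000
= 0.0008947090162 * 1000
= 0.8947 mg/m^3

0.8947 mg/m^3


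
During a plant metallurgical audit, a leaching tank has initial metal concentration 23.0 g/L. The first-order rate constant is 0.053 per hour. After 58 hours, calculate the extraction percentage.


Compute the exponent:
-k * t = -0.053 * 58 = -3.074
Remaining concentration:
C = 23.0 * exp(-3.074)
= 23.0 * 0.04623584111
= 1.063424346 g/L
Extracted = 23.0 - 1.063424346 = 21.93657565 g/L
Extraction % = 21.93657565 / 23.0 * 100
= 95.3764%

95.3764%


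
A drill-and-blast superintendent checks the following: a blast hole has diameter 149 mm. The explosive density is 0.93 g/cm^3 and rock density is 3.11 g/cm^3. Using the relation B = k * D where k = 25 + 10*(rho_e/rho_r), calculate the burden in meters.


First, compute k:
rho_e / rho_r = 0.93 / 3.11 = 0.2990353698
k = 25 + 10 * 0.2990353698 = 27.9903537
Then, compute burden:
B = k * D / 1000 = 27.9903537 * 149 / 1000
= 4170.562701 / 1000
= 4.1706 m

4.1706 m


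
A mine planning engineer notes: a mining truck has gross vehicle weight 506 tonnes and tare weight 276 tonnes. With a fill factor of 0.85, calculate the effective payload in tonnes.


195.5 tonnes

Maximum payload = gross - tare
= 506 - 276 = 230 tonnes
Effective payload = max payload * fill factor
= 230 * 0.85
= 195.5 tonnes


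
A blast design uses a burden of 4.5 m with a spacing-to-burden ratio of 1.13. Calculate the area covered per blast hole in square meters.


First, find the spacing:
Spacing = burden * ratio = 4.5 * 1.13
= 5.085 m
Then, calculate the area:
Area = burden * spacing = 4.5 * 5.085
= 22.8825 m^2

22.8825 m^2


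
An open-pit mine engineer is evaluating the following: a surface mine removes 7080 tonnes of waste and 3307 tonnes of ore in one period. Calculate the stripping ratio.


Stripping ratio = waste tonnage / ore tonnage
= 7080 / 3307
= 2.1409

2.1409


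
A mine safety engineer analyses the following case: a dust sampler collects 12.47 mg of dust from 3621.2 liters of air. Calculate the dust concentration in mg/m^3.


Convert liters to m^3: 1 m^3 = 1000 L
Concentration = mass / volume * 1000
= 12.47 / 3621.2 * 1000
= 0.003443609853 * 1000
= 3.4436 mg/m^3

3.4436 mg/m^3


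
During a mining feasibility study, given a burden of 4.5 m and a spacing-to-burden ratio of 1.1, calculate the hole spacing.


4.95 m

Spacing = burden * ratio
= 4.5 * 1.1
= 4.95 m


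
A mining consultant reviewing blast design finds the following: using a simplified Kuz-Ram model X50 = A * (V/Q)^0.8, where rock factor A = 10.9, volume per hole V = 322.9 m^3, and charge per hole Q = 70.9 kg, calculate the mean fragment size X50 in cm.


Compute V/Q:
V/Q = 322.9 / 70.9 = 4.554301834
Raise to the power 0.8:
(V/Q)^0.8 = 4.554301834^0.8 = 3.363081932
Multiply by A:
X50 = 10.9 * 3.363081932
= 36.6576 cm

36.6576 cm


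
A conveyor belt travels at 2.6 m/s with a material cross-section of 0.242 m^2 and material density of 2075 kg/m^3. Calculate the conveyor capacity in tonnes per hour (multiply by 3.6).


4700.124 t/h

Volumetric flow = speed * area
= 2.6 * 0.242 = 0.6292 m^3/s
Mass flow = volumetric * density
= 0.6292 * 2075 = 1305.59 kg/s
Convert to t/h: multiply by 3.6
Capacity = 1305.59 * 3.6
= 4700.124 t/h


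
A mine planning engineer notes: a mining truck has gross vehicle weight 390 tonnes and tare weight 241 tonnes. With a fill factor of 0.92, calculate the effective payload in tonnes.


137.08 tonnes

Maximum payload = gross - tare
= 390 - 241 = 149 tonnes
Effective payload = max payload * fill factor
= 149 * 0.92
= 137.08 tonnes


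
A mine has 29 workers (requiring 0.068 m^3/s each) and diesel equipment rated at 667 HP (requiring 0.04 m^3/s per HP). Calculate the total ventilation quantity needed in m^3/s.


28.652 m^3/s

Airflow for workers:
Q_people = 29 * 0.068 = 1.972 m^3/s
Airflow for diesel equipment:
Q_diesel = 667 * 0.04 = 26.68 m^3/s
Total ventilation:
Q_total = 1.972 + 26.68
= 28.652 m^3/s


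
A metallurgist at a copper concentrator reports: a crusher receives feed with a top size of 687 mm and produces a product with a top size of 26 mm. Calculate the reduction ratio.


Reduction ratio = feed size / product size
= 687 / 26
= 26.4231

26.4231


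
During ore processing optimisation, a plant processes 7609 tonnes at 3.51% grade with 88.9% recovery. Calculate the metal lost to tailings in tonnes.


Total metal in feed:
= 7609 * 3.51 / 100 = 267.0759 tonnes
Metal recovered:
= 267.0759 * 88.9 / 100 = 237.4304751 tonnes
Metal lost to tailings:
= 267.0759 - 237.4304751
= 29.6454 tonnes

29.6454 tonnes


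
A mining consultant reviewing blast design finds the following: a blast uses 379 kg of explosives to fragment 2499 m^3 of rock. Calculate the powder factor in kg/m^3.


0.1517 kg/m^3

Powder factor = explosive mass / rock volume
= 379 / 2499
= 0.1517 kg/m^3


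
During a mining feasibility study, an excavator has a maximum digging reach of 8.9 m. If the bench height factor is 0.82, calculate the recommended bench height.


Bench height = reach * factor
= 8.9 * 0.82
= 7.298 m

7.298 m


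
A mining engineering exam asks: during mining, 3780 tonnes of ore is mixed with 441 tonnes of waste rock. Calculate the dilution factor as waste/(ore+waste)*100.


10.4478%

Total material = ore + waste
= 3780 + 441 = 4221 tonnes
Dilution = waste / total * 100
= 441 / 4221 * 100
= 0.1044776119 * 100
= 10.4478%


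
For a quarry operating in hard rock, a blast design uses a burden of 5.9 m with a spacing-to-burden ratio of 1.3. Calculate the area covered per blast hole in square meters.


45.253 m^2

First, find the spacing:
Spacing = burden * ratio = 5.9 * 1.3
= 7.67 m
Then, calculate the area:
Area = burden * spacing = 5.9 * 7.67
= 45.253 m^2


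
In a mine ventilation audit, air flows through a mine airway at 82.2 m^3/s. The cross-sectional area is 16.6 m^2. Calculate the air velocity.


Velocity = flow rate / cross-sectional area
= 82.2 / 16.6
= 4.9518 m/s

4.9518 m/s


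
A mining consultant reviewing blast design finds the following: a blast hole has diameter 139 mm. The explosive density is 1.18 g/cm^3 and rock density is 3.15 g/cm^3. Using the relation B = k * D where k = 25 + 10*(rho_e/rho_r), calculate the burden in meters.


3.9957 m

First, compute k:
rho_e / rho_r = 1.18 / 3.15 = 0.3746031746
k = 25 + 10 * 0.3746031746 = 28.74603175
Then, compute burden:
B = k * D / 1000 = 28.74603175 * 139 / 1000
= 3995.698413 / 1000
= 3.9957 m


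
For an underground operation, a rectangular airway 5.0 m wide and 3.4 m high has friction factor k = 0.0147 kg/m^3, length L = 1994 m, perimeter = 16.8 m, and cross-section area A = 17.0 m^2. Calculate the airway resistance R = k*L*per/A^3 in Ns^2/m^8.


Compute the numerator:
k * L * per = 0.0147 * 1994 * 16.8
= 492.43824
Compute the denominator:
A^3 = 17.0^3 = 4913
Resistance:
R = 492.43824 / 4913
= 0.1002 Ns^2/m^8

0.1002 Ns^2/m^8


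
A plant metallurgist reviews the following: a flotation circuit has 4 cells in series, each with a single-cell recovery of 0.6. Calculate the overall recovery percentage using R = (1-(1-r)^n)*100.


97.44%

Complement of single-cell recovery:
1 - r = 1 - 0.6 = 0.4
Raise to power n:
(1 - r)^4 = 0.4^4 = 0.0256
Overall recovery:
R = (1 - 0.0256) * 100
= 97.44%


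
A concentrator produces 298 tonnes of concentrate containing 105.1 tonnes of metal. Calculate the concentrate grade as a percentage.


Grade = (metal in concentrate / concentrate mass) * 100
= (105.1 / 298) * 100
= 0.3526845638 * 100
= 35.2685%

35.2685%


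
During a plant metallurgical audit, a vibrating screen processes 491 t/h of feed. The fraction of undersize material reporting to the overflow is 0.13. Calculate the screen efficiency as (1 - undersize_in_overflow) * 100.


87.0%

Screen efficiency = (1 - fraction of undersize in overflow) * 100
= (1 - 0.13) * 100
= 0.87 * 100
= 87.0%


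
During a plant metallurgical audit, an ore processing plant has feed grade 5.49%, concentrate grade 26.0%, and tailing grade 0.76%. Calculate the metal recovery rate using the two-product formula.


Using the two-product formula:
R = 100 * c * (f - t) / (f * (c - t))
Numerator = 100 * 26.0 * (5.49 - 0.76)
= 100 * 26.0 * 4.73
= 12298.0
Denominator = 5.49 * (26.0 - 0.76)
= 5.49 * 25.24
= 138.5676
R = 12298.0 / 138.5676
= 88.7509%

88.7509%


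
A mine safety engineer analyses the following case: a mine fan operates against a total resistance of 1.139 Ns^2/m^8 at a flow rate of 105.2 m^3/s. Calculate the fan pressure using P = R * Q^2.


Compute Q^2:
Q^2 = 105.2^2 = 11067.04
Compute pressure:
P = R * Q^2 = 1.139 * 11067.04
= 12605.3586 Pa

12605.3586 Pa


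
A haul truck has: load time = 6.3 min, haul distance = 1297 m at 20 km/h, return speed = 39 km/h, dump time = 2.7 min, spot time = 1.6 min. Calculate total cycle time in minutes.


16.4864 min

Convert haul speed to m/min: 20 * 1000/60 = 333.3333333 m/min
Haul time = 1297 / 333.3333333 = 3.891 min
Convert return speed to m/min: 39 * 1000/60 = 650 m/min
Return time = 1297 / 650 = 1.995384615 min
Total cycle time:
= 6.3 + 3.891 + 2.7 + 1.995384615 + 1.6
= 16.4864 min


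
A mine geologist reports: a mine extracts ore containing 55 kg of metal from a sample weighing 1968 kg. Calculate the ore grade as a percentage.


Ore grade = (metal mass / ore mass) * 100
= (55 / 1968) * 100
= 0.02794715447 * 100
= 2.7947%

2.7947%


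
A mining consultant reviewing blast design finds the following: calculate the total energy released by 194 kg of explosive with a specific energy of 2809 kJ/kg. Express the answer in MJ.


Energy = mass * specific_energy / 1000
= 194 * 2809 / 1000
= 544946 / 1000
= 544.946 MJ

544.946 MJ


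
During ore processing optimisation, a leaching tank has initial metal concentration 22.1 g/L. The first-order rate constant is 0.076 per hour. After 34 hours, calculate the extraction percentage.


Compute the exponent:
-k * t = -0.076 * 34 = -2.584
Remaining concentration:
C = 22.1 * exp(-2.584)
= 22.1 * 0.07547151339
= 1.667920446 g/L
Extracted = 22.1 - 1.667920446 = 20.43207955 g/L
Extraction % = 20.43207955 / 22.1 * 100
= 92.4528%

92.4528%


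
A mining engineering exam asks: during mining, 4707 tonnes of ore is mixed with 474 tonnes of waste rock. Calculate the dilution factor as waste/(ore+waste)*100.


Total material = ore + waste
= 4707 + 474 = 5181 tonnes
Dilution = waste / total * 100
= 474 / 5181 * 100
= 0.0914881297 * 100
= 9.1488%

9.1488%


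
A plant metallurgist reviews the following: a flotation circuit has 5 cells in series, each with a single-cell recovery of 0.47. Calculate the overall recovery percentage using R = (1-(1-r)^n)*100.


Complement of single-cell recovery:
1 - r = 1 - 0.47 = 0.53
Raise to power n:
(1 - r)^5 = 0.53^5 = 0.0418195493
Overall recovery:
R = (1 - 0.0418195493) * 100
= 95.818%

95.818%


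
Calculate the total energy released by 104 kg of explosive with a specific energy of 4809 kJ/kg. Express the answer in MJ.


Energy = mass * specific_energy / 1000
= 104 * 4809 / 1000
= 500136 / 1000
= 500.136 MJ

500.136 MJ


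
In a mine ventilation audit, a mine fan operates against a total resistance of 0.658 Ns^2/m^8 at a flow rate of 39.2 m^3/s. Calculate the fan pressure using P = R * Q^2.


Compute Q^2:
Q^2 = 39.2^2 = 1536.64
Compute pressure:
P = R * Q^2 = 0.658 * 1536.64
= 1011.1091 Pa

1011.1091 Pa


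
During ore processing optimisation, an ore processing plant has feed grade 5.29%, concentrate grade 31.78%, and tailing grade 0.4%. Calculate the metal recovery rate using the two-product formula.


Using the two-product formula:
R = 100 * c * (f - t) / (f * (c - t))
Numerator = 100 * 31.78 * (5.29 - 0.4)
= 100 * 31.78 * 4.89
= 15540.42
Denominator = 5.29 * (31.78 - 0.4)
= 5.29 * 31.38
= 166.0002
R = 15540.42 / 166.0002
= 93.6169%

93.6169%


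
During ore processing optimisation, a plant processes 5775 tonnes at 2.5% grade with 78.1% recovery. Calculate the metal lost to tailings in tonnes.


31.6181 tonnes

Total metal in feed:
= 5775 * 2.5 / 100 = 144.375 tonnes
Metal recovered:
= 144.375 * 78.1 / 100 = 112.756875 tonnes
Metal lost to tailings:
= 144.375 - 112.756875
= 31.6181 tonnes


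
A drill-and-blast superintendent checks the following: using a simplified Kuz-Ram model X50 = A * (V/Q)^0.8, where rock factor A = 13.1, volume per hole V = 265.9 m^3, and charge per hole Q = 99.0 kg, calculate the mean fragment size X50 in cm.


Compute V/Q:
V/Q = 265.9 / 99.0 = 2.685858586
Raise to the power 0.8:
(V/Q)^0.8 = 2.685858586^0.8 = 2.204278751
Multiply by A:
X50 = 13.1 * 2.204278751
= 28.8761 cm

28.8761 cm


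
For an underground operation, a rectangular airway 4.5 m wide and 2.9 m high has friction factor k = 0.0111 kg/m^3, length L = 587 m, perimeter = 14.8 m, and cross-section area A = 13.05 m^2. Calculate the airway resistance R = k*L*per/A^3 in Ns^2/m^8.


Compute the numerator:
k * L * per = 0.0111 * 587 * 14.8
= 96.43236
Compute the denominator:
A^3 = 13.05^3 = 2222.447625
Resistance:
R = 96.43236 / 2222.447625
= 0.0434 Ns^2/m^8

0.0434 Ns^2/m^8


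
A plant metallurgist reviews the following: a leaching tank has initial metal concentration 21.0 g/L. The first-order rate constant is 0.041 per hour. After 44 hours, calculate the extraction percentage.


Compute the exponent:
-k * t = -0.041 * 44 = -1.804
Remaining concentration:
C = 21.0 * exp(-1.804)
= 21.0 * 0.1646390133
= 3.457419279 g/L
Extracted = 21.0 - 3.457419279 = 17.54258072 g/L
Extraction % = 17.54258072 / 21.0 * 100
= 83.5361%

83.5361%


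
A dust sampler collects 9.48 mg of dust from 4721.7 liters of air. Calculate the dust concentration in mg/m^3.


Convert liters to m^3: 1 m^3 = 1000 L
Concentration = mass / volume * 1000
= 9.48 / 4721.7 * 1000
= 0.002007751445 * 1000
= 2.0078 mg/m^3

2.0078 mg/m^3


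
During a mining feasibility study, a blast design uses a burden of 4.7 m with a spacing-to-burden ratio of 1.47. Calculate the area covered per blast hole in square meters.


32.4723 m^2

First, find the spacing:
Spacing = burden * ratio = 4.7 * 1.47
= 6.909 m
Then, calculate the area:
Area = burden * spacing = 4.7 * 6.909
= 32.4723 m^2


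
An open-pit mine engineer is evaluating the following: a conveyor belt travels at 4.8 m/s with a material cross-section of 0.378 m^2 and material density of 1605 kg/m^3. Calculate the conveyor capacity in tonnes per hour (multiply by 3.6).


Volumetric flow = speed * area
= 4.8 * 0.378 = 1.8144 m^3/s
Mass flow = volumetric * density
= 1.8144 * 1605 = 2912.112 kg/s
Convert to t/h: multiply by 3.6
Capacity = 2912.112 * 3.6
= 10483.6032 t/h

10483.6032 t/h


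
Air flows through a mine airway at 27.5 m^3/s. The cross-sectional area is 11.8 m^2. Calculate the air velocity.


2.3305 m/s

Velocity = flow rate / cross-sectional area
= 27.5 / 11.8
= 2.3305 m/s
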